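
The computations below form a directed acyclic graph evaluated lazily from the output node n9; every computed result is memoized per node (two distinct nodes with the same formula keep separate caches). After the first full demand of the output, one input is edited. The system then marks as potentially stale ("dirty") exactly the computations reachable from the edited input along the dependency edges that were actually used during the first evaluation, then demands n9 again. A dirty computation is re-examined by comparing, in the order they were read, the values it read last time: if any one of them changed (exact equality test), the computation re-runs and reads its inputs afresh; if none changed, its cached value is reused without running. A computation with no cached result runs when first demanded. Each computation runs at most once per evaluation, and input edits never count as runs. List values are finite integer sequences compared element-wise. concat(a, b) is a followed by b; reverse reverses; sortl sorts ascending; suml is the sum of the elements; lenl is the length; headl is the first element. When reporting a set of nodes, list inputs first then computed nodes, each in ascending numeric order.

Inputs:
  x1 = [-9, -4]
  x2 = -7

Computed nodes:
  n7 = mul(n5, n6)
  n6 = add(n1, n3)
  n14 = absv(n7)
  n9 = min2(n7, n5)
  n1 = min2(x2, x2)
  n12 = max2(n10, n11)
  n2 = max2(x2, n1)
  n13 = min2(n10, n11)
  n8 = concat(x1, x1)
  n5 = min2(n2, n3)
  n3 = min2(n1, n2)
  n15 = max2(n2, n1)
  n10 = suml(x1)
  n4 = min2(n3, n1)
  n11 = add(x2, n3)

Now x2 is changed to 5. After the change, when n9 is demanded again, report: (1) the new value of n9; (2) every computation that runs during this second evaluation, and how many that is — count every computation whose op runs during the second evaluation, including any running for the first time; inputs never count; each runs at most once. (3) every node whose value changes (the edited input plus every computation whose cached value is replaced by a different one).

First demand of the output computes:
  n1 = min2(-7, -7) = -7
  n2 = max2(-7, -7) = -7
  n3 = min2(-7, -7) = -7
  n5 = min2(-7, -7) = -7
  n6 = add(-7, -7) = -14
  n7 = mul(-7, -14) = 98
  n9 = min2(98, -7) = -7

After the edit, cleaning proceeds:
  n1: a read changed (x2 -7->5; x2 -7->5) — executes, giving 5.
  n2: a read changed (x2 -7->5; n1 -7->5) — executes, giving 5.
  n3: a read changed (n1 -7->5; n2 -7->5) — executes, giving 5.
  n5: a read changed (n2 -7->5; n3 -7->5) — executes, giving 5.
  n6: a read changed (n1 -7->5; n3 -7->5) — executes, giving 10.
  n7: a read changed (n5 -7->5; n6 -14->10) — executes, giving 50.
  n9: a read changed (n7 98->50; n5 -7->5) — executes, giving 5.

Demanding n9 again yields 5.
7 computations run: n1, n2, n3, n5, n6, n7, n9.
The nodes whose values change: x2, n1, n2, n3, n5, n6, n7, n9.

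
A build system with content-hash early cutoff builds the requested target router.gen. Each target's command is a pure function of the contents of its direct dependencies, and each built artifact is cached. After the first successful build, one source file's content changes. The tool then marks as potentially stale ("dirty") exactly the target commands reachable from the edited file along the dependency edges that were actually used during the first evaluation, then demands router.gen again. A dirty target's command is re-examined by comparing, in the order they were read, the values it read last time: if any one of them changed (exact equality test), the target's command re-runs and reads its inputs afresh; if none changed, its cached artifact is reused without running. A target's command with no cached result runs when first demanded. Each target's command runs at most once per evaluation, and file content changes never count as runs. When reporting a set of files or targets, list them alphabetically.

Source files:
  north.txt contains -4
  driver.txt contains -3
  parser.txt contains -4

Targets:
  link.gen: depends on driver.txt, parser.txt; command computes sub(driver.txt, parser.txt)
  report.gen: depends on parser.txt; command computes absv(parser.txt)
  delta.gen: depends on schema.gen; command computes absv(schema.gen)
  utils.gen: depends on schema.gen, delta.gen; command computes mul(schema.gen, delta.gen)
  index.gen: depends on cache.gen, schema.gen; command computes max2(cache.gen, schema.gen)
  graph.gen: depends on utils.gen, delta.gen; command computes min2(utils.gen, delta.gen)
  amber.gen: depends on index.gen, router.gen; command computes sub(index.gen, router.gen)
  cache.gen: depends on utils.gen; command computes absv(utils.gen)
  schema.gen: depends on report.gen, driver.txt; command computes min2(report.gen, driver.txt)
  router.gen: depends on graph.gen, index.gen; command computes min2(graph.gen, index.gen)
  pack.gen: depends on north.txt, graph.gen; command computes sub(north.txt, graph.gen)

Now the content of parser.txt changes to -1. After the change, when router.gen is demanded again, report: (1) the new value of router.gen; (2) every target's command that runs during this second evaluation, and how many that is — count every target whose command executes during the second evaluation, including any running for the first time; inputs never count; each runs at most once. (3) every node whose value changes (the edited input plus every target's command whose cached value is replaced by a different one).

First evaluation (everything demanded from the output):
  report.gen = absv(-4) = 4
  schema.gen = min2(4, -3) = -3
  delta.gen = absv(-3) = 3
  utils.gen = mul(-3, 3) = -9
  cache.gen = absv(-9) = 9
  graph.gen = min2(-9, 3) = -9
  index.gen = max2(9, -3) = 9
  router.gen = min2(-9, 9) = -9

Propagation after the edit:
  report.gen: runs — parser.txt -4->-1; result 1.
  schema.gen: runs — report.gen 4->1; result -3 (same value as before).
  delta.gen: checked — values it read are unchanged (schema.gen unchanged); reused cached 3 without running.
  utils.gen: checked — values it read are unchanged (schema.gen unchanged, delta.gen unchanged); reused cached -9 without running.
  cache.gen: checked — values it read are unchanged (utils.gen unchanged); reused cached 9 without running.
  graph.gen: checked — values it read are unchanged (utils.gen unchanged, delta.gen unchanged); reused cached -9 without running.
  index.gen: checked — values it read are unchanged (cache.gen unchanged, schema.gen unchanged); reused cached 9 without running.
  router.gen: checked — values it read are unchanged (graph.gen unchanged, index.gen unchanged); reused cached -9 without running.

Key observation: the change is absorbed at schema.gen — it re-runs but produces the same value, and the output's value is unchanged.

New value of router.gen: -9.
Target commands that run: report.gen, schema.gen — 2 in total.
Values that change: parser.txt, report.gen.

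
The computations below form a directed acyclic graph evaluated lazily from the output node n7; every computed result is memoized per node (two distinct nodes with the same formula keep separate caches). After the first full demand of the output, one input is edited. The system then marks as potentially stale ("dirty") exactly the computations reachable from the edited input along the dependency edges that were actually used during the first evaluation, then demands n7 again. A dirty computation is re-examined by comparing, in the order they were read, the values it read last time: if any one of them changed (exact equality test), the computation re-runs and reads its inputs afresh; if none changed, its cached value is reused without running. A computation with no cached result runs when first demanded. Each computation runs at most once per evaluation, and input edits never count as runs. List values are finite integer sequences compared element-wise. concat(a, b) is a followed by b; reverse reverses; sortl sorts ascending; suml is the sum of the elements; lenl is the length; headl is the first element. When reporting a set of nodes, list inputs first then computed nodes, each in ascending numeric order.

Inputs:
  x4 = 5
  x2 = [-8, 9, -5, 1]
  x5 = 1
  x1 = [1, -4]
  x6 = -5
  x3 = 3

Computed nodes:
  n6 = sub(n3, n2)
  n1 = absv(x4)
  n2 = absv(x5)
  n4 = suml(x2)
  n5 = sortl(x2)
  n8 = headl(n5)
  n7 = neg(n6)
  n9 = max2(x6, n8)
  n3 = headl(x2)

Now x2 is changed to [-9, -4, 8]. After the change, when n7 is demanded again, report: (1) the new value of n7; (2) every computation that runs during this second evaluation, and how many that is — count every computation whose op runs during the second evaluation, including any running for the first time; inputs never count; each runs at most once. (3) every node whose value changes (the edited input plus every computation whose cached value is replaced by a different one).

First demand of the output computes:
  n2 = absv(1) = 1
  n3 = headl([-8, 9, -5, 1]) = -8
  n6 = sub(-8, 1) = -9
  n7 = neg(-9) = 9

After the edit, cleaning proceeds:
  n3: a read changed (x2 [-8, 9, -5, 1]->[-9, -4, 8]) — executes, giving -9.
  n6: a read changed (n3 -8->-9) — executes, giving -10.
  n7: a read changed (n6 -9->-10) — executes, giving 10.

Demanding n7 again yields 10.
3 computations run: n3, n6, n7.
The nodes whose values change: x2, n3, n6, n7.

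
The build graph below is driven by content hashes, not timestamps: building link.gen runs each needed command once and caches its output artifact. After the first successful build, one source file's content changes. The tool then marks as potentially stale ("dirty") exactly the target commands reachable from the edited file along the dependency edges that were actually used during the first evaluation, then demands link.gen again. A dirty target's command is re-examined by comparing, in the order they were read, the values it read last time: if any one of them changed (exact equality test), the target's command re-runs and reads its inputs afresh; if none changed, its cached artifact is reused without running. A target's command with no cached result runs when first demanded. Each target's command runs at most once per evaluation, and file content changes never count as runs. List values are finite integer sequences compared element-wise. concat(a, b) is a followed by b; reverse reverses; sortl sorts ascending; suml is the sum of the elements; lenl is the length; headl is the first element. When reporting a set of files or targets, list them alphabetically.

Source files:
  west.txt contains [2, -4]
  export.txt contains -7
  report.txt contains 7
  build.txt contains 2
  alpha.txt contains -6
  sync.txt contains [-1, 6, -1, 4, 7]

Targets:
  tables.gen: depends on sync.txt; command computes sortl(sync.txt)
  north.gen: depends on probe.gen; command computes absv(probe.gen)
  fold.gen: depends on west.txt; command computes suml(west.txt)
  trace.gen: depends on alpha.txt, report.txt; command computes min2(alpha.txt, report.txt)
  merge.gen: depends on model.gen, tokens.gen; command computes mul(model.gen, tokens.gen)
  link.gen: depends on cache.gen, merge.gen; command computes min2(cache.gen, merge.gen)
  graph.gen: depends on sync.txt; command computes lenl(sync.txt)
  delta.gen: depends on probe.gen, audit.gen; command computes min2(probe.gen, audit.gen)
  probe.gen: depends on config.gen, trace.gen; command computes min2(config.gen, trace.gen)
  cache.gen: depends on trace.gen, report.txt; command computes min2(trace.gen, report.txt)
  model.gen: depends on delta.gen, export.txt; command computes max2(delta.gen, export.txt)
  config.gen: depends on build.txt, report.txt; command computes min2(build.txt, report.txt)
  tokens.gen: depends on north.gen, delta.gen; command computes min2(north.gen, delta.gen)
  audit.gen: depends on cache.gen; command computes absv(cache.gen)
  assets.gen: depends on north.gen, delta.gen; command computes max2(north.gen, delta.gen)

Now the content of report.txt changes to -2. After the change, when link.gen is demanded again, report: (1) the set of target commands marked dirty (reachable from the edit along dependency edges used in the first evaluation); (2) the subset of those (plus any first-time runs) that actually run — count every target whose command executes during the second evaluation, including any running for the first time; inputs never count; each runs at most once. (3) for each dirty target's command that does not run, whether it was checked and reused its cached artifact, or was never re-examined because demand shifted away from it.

Dirty set: audit.gen, cache.gen, config.gen, delta.gen, link.gen, merge.gen, model.gen, north.gen, probe.gen, tokens.gen, trace.gen.
Run set: cache.gen, config.gen, probe.gen, trace.gen (4 run).
Re-examined without running (cache reused): audit.gen, delta.gen, link.gen, merge.gen, model.gen, north.gen, tokens.gen.
The important point: at audit.gen every value read last time is unchanged, so the dirty flag clears without a run.

Initial pass — values computed on the first demand:
  config.gen = min2(2, 7) = 2
  trace.gen = min2(-6, 7) = -6
  cache.gen = min2(-6, 7) = -6
  audit.gen = absv(-6) = 6
  probe.gen = min2(2, -6) = -6
  delta.gen = min2(-6, 6) = -6
  model.gen = max2(-6, -7) = -6
  north.gen = absv(-6) = 6
  tokens.gen = min2(6, -6) = -6
  merge.gen = mul(-6, -6) = 36
  link.gen = min2(-6, 36) = -6

Second demand — change propagation:
  config.gen: re-runs because report.txt 7->-2; new result -2.
  trace.gen: re-runs because report.txt 7->-2; new result -6 (unchanged).
  cache.gen: re-runs because report.txt 7->-2; new result -6 (unchanged).
  audit.gen: re-examined; everything it read last time is the same (cache.gen unchanged) — cache 6 kept, no run.
  probe.gen: re-runs because config.gen 2->-2; new result -6 (unchanged).
  delta.gen: re-examined; everything it read last time is the same (probe.gen unchanged, audit.gen unchanged) — cache -6 kept, no run.
  model.gen: re-examined; everything it read last time is the same (delta.gen unchanged, export.txt unchanged) — cache -6 kept, no run.
  north.gen: re-examined; everything it read last time is the same (probe.gen unchanged) — cache 6 kept, no run.
  tokens.gen: re-examined; everything it read last time is the same (north.gen unchanged, delta.gen unchanged) — cache -6 kept, no run.
  merge.gen: re-examined; everything it read last time is the same (model.gen unchanged, tokens.gen unchanged) — cache 36 kept, no run.
  link.gen: re-examined; everything it read last time is the same (cache.gen unchanged, merge.gen unchanged) — cache -6 kept, no run.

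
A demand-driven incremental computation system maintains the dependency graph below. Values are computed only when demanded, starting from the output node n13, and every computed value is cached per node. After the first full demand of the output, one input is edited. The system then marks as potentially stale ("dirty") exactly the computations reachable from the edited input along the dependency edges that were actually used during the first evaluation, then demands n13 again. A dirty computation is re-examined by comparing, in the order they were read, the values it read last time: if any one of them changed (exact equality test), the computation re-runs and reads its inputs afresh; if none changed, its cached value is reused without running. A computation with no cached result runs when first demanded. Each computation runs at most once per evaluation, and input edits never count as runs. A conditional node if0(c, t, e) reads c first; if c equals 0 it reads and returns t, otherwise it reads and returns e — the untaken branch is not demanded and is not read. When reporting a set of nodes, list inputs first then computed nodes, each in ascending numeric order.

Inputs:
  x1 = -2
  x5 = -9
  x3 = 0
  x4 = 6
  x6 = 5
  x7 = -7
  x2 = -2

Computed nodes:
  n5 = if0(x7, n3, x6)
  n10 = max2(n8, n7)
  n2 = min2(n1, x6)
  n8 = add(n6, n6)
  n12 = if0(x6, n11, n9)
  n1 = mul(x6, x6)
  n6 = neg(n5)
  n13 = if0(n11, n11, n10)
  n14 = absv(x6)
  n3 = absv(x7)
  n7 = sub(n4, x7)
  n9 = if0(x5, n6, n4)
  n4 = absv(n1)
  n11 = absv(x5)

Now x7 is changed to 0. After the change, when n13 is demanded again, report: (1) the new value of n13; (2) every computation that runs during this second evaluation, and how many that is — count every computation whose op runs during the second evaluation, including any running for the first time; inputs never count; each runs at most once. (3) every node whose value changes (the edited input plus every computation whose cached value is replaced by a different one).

New value of n13: 25.
Computations that run: n3, n5, n6, n7, n8, n10, n13 — 7 in total.
Values that change: x7, n5, n6, n7, n8, n10, n13.
Key observation: a condition flipped, so demand reaches new nodes — n3 runs for the first time.

First evaluation (everything demanded from the output):
  n1 = mul(5, 5) = 25
  n4 = absv(25) = 25
  n5 = if0(x7=-7 -> else branch x6) = 5
  n6 = neg(5) = -5
  n7 = sub(25, -7) = 32
  n8 = add(-5, -5) = -10
  n10 = max2(-10, 32) = 32
  n11 = absv(-9) = 9
  n13 = if0(n11=9 -> else branch n10) = 32

Propagation after the edit:
  n3: demanded for the first time — runs, produces 0.
  n5: runs — x7 -7->0; result 0.
  n6: runs — n5 5->0; result 0.
  n7: runs — x7 -7->0; result 25.
  n8: runs — n6 -5->0; n6 -5->0; result 0.
  n10: runs — n8 -10->0; n7 32->25; result 25.
  n13: runs — n10 32->25; result 25.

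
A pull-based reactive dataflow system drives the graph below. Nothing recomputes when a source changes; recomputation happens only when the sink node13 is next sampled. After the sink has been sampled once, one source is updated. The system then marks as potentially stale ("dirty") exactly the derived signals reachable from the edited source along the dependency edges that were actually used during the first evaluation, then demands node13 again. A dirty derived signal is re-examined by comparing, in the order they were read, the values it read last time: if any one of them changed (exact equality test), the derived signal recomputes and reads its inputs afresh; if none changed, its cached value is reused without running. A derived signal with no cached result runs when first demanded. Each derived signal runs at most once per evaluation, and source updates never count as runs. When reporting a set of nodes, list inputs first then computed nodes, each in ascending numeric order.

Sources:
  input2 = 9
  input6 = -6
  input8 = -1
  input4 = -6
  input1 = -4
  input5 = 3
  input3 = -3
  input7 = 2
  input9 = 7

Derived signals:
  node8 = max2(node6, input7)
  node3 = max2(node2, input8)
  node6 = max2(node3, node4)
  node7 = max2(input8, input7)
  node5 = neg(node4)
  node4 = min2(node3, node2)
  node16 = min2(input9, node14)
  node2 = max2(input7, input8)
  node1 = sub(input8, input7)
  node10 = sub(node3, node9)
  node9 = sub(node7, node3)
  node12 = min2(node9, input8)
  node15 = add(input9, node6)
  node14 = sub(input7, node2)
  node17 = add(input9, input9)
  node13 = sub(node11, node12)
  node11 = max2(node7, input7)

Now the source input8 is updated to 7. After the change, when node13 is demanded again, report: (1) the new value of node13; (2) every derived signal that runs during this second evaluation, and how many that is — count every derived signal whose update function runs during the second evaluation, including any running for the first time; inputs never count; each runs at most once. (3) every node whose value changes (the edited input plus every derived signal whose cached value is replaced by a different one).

New value of node13: 7.
Derived signals that run: node2, node3, node7, node9, node11, node12, node13 — 7 in total.
Values that change: input8, node2, node3, node7, node11, node12, node13.

First evaluation (everything demanded from the output):
  node2 = max2(2, -1) = 2
  node3 = max2(2, -1) = 2
  node7 = max2(-1, 2) = 2
  node9 = sub(2, 2) = 0
  node11 = max2(2, 2) = 2
  node12 = min2(0, -1) = -1
  node13 = sub(2, -1) = 3

Propagation after the edit:
  node2: runs — input8 -1->7; result 7.
  node3: runs — node2 2->7; input8 -1->7; result 7.
  node7: runs — input8 -1->7; result 7.
  node9: runs — node7 2->7; node3 2->7; result 0 (same value as before).
  node11: runs — node7 2->7; result 7.
  node12: runs — input8 -1->7; result 0.
  node13: runs — node11 2->7; node12 -1->0; result 7.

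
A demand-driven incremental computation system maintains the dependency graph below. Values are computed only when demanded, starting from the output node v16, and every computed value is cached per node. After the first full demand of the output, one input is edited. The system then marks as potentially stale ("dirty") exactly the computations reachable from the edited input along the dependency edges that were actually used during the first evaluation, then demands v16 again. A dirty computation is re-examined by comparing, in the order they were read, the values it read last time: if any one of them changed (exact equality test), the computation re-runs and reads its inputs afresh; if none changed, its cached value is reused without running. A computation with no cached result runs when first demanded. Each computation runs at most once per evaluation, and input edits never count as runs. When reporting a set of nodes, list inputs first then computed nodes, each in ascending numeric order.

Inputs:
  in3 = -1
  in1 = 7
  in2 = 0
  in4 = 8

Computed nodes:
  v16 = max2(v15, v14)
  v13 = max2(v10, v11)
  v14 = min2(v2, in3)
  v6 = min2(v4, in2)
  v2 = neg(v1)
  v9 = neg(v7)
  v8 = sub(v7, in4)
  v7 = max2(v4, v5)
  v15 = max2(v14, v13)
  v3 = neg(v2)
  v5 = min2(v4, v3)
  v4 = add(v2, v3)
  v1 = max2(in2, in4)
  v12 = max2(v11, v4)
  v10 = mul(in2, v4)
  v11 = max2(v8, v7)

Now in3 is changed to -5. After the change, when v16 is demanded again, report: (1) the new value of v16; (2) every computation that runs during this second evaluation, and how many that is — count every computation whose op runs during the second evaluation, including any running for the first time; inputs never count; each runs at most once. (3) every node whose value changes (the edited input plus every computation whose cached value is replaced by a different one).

First evaluation (everything demanded from the output):
  v1 = max2(0, 8) = 8
  v2 = neg(8) = -8
  v3 = neg(-8) = 8
  v4 = add(-8, 8) = 0
  v5 = min2(0, 8) = 0
  v7 = max2(0, 0) = 0
  v8 = sub(0, 8) = -8
  v10 = mul(0, 0) = 0
  v11 = max2(-8, 0) = 0
  v13 = max2(0, 0) = 0
  v14 = min2(-8, -1) = -8
  v15 = max2(-8, 0) = 0
  v16 = max2(0, -8) = 0

Propagation after the edit:
  v14: runs — in3 -1->-5; result -8 (same value as before).
  v15: checked — values it read are unchanged (v14 unchanged, v13 unchanged); reused cached 0 without running.
  v16: checked — values it read are unchanged (v15 unchanged, v14 unchanged); reused cached 0 without running.

Key observation: the change is absorbed at v14 — it re-runs but produces the same value, and the output's value is unchanged.

New value of v16: 0.
Computations that run: v14 — 1 in total.
Values that change: in3.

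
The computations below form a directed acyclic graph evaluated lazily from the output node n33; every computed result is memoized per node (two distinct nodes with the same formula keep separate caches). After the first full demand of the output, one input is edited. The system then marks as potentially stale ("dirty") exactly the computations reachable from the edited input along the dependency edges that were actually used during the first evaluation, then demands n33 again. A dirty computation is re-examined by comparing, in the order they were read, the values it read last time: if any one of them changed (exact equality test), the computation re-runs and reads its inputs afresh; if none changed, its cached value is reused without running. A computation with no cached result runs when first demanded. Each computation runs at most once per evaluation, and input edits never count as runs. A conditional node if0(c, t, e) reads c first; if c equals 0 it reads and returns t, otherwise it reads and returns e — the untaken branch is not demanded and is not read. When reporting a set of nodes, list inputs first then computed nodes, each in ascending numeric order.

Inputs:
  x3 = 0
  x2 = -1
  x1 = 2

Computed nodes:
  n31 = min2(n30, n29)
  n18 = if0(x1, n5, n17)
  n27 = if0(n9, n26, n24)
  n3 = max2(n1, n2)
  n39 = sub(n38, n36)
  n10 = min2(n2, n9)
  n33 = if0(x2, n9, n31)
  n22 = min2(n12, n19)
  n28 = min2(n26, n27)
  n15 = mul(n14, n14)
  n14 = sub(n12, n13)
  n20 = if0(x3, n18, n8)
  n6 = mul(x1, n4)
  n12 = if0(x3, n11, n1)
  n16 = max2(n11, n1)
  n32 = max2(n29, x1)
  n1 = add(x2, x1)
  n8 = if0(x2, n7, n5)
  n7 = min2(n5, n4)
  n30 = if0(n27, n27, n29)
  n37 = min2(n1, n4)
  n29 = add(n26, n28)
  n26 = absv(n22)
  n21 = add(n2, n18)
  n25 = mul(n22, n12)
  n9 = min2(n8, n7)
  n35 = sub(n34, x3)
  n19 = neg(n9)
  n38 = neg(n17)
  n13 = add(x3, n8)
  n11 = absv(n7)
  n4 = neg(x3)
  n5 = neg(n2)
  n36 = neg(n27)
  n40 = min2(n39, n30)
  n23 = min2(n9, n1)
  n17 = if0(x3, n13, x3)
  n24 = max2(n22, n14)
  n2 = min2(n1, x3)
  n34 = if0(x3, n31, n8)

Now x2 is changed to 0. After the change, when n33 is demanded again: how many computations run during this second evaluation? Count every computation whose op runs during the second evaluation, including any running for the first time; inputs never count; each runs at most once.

4 computations run: n1, n2, n8, n33.
Note the branch switch — demand abandons n11, n12, n19, n22, n26, n27, n28, n29, n30, n31, which are never re-examined.

First demand of the output computes:
  n1 = add(-1, 2) = 1
  n2 = min2(1, 0) = 0
  n4 = neg(0) = 0
  n5 = neg(0) = 0
  n7 = min2(0, 0) = 0
  n8 = if0(x2=-1 -> else branch n5) = 0
  n9 = min2(0, 0) = 0
  n11 = absv(0) = 0
  n12 = if0(x3=0 -> then branch n11) = 0
  n19 = neg(0) = 0
  n22 = min2(0, 0) = 0
  n26 = absv(0) = 0
  n27 = if0(n9=0 -> then branch n26) = 0
  n28 = min2(0, 0) = 0
  n29 = add(0, 0) = 0
  n30 = if0(n27=0 -> then branch n27) = 0
  n31 = min2(0, 0) = 0
  n33 = if0(x2=-1 -> else branch n31) = 0

After the edit, cleaning proceeds:
  n1: a read changed (x2 -1->0) — executes, giving 2.
  n2: a read changed (n1 1->2) — executes, giving 0 — identical to its old value.
  n5: dirty, but its reads are unchanged (n2 unchanged); cached 0 stands.
  n7: dirty, but its reads are unchanged (n5 unchanged, n4 unchanged); cached 0 stands.
  n8: a read changed (x2 -1->0) — executes, giving 0 — identical to its old value.
  n9: dirty, but its reads are unchanged (n8 unchanged, n7 unchanged); cached 0 stands.
  n11: stays stale; no demand reaches it after the flip.
  n12: stays stale; no demand reaches it after the flip.
  n19: stays stale; no demand reaches it after the flip.
  n22: stays stale; no demand reaches it after the flip.
  n26: stays stale; no demand reaches it after the flip.
  n27: stays stale; no demand reaches it after the flip.
  n28: stays stale; no demand reaches it after the flip.
  n29: stays stale; no demand reaches it after the flip.
  n30: stays stale; no demand reaches it after the flip.
  n31: stays stale; no demand reaches it after the flip.
  n33: a read changed (x2 -1->0) — executes, giving 0 — identical to its old value.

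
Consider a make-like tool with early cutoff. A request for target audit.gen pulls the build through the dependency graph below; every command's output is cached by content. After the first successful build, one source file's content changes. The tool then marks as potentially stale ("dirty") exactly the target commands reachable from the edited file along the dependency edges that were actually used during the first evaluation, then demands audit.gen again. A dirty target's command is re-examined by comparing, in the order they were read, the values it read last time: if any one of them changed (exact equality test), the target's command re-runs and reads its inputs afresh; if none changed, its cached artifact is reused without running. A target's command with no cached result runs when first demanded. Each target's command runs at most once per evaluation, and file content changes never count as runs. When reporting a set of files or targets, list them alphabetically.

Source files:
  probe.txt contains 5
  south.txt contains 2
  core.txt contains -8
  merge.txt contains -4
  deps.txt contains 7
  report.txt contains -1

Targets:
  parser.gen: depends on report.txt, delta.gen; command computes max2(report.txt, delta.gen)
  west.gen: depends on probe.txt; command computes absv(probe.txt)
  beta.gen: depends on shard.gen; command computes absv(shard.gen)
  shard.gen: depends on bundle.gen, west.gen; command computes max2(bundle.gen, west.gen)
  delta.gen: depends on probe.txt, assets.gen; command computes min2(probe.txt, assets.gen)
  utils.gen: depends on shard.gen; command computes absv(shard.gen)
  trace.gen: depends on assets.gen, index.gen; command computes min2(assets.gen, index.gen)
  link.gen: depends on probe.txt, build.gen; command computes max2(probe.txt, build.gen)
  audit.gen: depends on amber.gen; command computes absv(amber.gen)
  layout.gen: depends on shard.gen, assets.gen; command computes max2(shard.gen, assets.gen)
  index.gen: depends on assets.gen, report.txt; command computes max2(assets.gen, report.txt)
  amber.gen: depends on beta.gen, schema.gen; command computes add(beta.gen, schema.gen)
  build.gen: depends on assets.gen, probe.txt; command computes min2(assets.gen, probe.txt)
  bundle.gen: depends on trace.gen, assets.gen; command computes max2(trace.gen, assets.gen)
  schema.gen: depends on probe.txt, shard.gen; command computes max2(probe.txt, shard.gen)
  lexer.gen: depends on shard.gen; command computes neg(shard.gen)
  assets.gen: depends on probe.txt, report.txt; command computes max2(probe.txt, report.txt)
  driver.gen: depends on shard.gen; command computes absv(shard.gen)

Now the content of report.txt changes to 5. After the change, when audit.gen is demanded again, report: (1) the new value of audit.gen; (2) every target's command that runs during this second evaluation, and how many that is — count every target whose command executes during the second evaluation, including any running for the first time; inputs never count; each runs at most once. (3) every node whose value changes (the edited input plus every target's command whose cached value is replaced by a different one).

Demanding audit.gen again yields 10.
2 target commands run: assets.gen, index.gen.
The nodes whose values change: report.txt.
Note where the cutoff bites: trace.gen is checked, finds nothing changed, and keeps its cache.

First demand of the output computes:
  assets.gen = max2(5, -1) = 5
  index.gen = max2(5, -1) = 5
  trace.gen = min2(5, 5) = 5
  bundle.gen = max2(5, 5) = 5
  west.gen = absv(5) = 5
  shard.gen = max2(5, 5) = 5
  beta.gen = absv(5) = 5
  schema.gen = max2(5, 5) = 5
  amber.gen = add(5, 5) = 10
  audit.gen = absv(10) = 10

After the edit, cleaning proceeds:
  assets.gen: a read changed (report.txt -1->5) — executes, giving 5 — identical to its old value.
  index.gen: a read changed (report.txt -1->5) — executes, giving 5 — identical to its old value.
  trace.gen: dirty, but its reads are unchanged (assets.gen unchanged, index.gen unchanged); cached 5 stands.
  bundle.gen: dirty, but its reads are unchanged (trace.gen unchanged, assets.gen unchanged); cached 5 stands.
  shard.gen: dirty, but its reads are unchanged (bundle.gen unchanged, west.gen unchanged); cached 5 stands.
  beta.gen: dirty, but its reads are unchanged (shard.gen unchanged); cached 5 stands.
  schema.gen: dirty, but its reads are unchanged (probe.txt unchanged, shard.gen unchanged); cached 5 stands.
  amber.gen: dirty, but its reads are unchanged (beta.gen unchanged, schema.gen unchanged); cached 10 stands.
  audit.gen: dirty, but its reads are unchanged (amber.gen unchanged); cached 10 stands.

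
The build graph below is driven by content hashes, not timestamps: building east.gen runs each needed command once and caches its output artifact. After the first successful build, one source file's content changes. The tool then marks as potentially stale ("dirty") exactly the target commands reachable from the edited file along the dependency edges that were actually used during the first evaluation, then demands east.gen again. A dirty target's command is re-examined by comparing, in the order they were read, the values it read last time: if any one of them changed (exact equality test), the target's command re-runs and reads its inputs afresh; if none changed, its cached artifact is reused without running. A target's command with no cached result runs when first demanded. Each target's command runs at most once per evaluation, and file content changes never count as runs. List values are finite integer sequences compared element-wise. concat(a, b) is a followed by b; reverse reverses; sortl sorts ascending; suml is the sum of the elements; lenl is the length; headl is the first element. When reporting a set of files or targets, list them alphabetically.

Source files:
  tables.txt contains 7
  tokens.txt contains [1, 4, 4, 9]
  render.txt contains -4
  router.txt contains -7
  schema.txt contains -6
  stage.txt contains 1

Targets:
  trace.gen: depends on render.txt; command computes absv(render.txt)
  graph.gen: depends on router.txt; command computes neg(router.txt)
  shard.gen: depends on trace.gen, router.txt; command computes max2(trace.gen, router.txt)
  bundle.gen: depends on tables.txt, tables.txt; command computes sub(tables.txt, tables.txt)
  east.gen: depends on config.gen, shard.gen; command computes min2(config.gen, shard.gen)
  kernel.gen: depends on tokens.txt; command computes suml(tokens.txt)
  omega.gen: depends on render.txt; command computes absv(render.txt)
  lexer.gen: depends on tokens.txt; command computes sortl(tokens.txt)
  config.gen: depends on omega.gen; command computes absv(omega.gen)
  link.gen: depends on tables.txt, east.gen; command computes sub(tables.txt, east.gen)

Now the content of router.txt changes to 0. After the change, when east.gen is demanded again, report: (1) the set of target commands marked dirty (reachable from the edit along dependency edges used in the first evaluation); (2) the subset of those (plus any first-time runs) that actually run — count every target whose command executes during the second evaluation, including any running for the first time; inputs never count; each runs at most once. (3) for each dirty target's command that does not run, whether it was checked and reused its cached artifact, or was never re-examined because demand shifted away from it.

Dirty set: east.gen, shard.gen.
Run set: shard.gen (1 run).
Re-examined without running (cache reused): east.gen.
The important point: shard.gen recomputes to an identical value, and the output ends up unchanged.

Initial pass — values computed on the first demand:
  omega.gen = absv(-4) = 4
  config.gen = absv(4) = 4
  trace.gen = absv(-4) = 4
  shard.gen = max2(4, -7) = 4
  east.gen = min2(4, 4) = 4

Second demand — change propagation:
  shard.gen: re-runs because router.txt -7->0; new result 4 (unchanged).
  east.gen: re-examined; everything it read last time is the same (config.gen unchanged, shard.gen unchanged) — cache 4 kept, no run.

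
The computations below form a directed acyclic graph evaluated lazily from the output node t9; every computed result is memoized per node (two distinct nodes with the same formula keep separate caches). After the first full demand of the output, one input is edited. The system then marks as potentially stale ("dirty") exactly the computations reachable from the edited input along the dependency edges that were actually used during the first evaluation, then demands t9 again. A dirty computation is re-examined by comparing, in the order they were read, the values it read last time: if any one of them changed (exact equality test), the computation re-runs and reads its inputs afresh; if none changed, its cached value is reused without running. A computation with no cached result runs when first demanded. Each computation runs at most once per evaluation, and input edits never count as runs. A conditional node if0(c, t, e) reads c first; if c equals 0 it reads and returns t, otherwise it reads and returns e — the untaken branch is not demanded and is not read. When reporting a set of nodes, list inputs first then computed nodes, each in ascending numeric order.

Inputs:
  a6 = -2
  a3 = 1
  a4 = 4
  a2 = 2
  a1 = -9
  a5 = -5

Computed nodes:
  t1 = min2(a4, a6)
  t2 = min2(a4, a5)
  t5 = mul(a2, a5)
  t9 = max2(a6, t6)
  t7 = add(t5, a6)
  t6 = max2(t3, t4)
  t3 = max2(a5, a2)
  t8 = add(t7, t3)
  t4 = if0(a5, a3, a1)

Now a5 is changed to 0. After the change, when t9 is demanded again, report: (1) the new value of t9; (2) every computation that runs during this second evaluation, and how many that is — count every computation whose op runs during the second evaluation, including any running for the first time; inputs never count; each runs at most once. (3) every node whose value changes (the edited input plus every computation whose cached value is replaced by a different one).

Demanding t9 again yields 2.
3 computations run: t3, t4, t6.
The nodes whose values change: a5, t4.
Note where the cutoff bites: t9 is checked, finds nothing changed, and keeps its cache.

First demand of the output computes:
  t3 = max2(-5, 2) = 2
  t4 = if0(a5=-5 -> else branch a1) = -9
  t6 = max2(2, -9) = 2
  t9 = max2(-2, 2) = 2

After the edit, cleaning proceeds:
  t3: a read changed (a5 -5->0) — executes, giving 2 — identical to its old value.
  t4: a read changed (a5 -5->0) — executes, giving 1.
  t6: a read changed (t4 -9->1) — executes, giving 2 — identical to its old value.
  t9: dirty, but its reads are unchanged (a6 unchanged, t6 unchanged); cached 2 stands.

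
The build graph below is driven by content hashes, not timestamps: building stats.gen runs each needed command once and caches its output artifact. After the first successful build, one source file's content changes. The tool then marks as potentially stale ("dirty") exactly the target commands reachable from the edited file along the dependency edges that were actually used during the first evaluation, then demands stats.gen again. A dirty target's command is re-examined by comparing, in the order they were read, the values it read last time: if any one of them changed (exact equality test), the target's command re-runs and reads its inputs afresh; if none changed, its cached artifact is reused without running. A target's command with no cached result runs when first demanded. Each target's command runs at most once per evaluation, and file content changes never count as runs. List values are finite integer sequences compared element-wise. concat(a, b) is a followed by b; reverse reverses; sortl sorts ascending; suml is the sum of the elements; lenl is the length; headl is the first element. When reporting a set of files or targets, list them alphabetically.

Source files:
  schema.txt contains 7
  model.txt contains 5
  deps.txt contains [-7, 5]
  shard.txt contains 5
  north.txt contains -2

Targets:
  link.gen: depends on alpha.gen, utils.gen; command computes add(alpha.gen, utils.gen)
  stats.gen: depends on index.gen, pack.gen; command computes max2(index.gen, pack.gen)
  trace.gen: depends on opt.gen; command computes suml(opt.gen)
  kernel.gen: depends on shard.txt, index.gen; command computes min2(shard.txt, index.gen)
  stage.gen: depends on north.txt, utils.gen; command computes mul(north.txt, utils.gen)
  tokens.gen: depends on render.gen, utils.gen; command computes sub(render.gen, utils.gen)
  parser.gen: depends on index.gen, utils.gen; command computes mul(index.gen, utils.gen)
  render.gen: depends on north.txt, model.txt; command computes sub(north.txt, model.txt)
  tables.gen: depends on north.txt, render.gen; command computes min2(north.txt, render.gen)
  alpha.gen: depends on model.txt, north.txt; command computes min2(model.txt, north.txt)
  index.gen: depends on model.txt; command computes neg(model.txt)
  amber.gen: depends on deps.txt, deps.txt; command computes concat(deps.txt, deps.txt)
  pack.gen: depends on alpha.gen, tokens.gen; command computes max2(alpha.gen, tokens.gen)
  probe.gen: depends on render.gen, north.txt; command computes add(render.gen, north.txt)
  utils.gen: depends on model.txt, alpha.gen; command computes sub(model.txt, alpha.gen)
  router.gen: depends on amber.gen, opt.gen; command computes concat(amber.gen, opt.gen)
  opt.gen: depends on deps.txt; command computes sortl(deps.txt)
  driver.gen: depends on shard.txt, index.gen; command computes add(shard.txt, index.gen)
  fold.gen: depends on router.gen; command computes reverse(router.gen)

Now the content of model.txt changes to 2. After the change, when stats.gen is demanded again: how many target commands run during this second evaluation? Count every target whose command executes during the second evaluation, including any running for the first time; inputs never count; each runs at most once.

Run set: alpha.gen, index.gen, pack.gen, render.gen, stats.gen, tokens.gen, utils.gen (7 run).

Initial pass — values computed on the first demand:
  alpha.gen = min2(5, -2) = -2
  index.gen = neg(5) = -5
  render.gen = sub(-2, 5) = -7
  utils.gen = sub(5, -2) = 7
  tokens.gen = sub(-7, 7) = -14
  pack.gen = max2(-2, -14) = -2
  stats.gen = max2(-5, -2) = -2

Second demand — change propagation:
  alpha.gen: re-runs because model.txt 5->2; new result -2 (unchanged).
  index.gen: re-runs because model.txt 5->2; new result -2.
  render.gen: re-runs because model.txt 5->2; new result -4.
  utils.gen: re-runs because model.txt 5->2; new result 4.
  tokens.gen: re-runs because render.gen -7->-4; utils.gen 7->4; new result -8.
  pack.gen: re-runs because tokens.gen -14->-8; new result -2 (unchanged).
  stats.gen: re-runs because index.gen -5->-2; new result -2 (unchanged).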